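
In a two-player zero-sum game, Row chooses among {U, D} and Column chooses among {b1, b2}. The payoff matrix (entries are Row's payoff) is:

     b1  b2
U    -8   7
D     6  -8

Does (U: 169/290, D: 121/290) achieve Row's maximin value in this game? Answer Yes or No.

No

Against b1 this mix gives (169/290)·(-8) + (121/290)·6 = -313/145.
Against b2 this mix gives (169/290)·7 + (121/290)·(-8) = 43/58.
Column will play b1, holding Row to -313/145. Shifting weight toward the row that does better against b1 would raise this floor (the equalizing mix achieves -22/29 against both b1 and b2), so the proposed strategy is not optimal.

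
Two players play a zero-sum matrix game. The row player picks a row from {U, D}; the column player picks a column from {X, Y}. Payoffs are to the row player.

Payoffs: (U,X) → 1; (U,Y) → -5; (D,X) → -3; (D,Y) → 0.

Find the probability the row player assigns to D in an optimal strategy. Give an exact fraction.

2/3

Row minima: U → -5, D → -3; maximin = -3.
Column maxima: X → 1, Y → 0; minimax = 0.
-3 ≠ 0, so there is no saddle point; optimal play is mixed.
Let the row player play U with probability p. Expected payoff against X: 1p + (-3)(1−p) = 4p − 3; against Y: (-5)p + 0(1−p) = −5p.
Setting these equal: 4p − 3 = −5p ⇒ 9p = 3 ⇒ p = 1/3, and the value is (4)·(1/3) − 3 = -5/3.
For the column player: with q = P(X), equating U's and D's payoffs gives 6q − 5 = −3q ⇒ q = 5/9.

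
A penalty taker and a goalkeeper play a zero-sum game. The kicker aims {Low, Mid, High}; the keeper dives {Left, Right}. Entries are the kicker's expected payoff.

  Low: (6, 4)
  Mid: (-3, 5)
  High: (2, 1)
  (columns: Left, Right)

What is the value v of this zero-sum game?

21/5

Row minima: Low → 4, Mid → -3, High → 1; maximin = 4.
Column maxima: Left → 6, Right → 5; minimax = 5.
4 ≠ 5, so there is no saddle point; optimal play is mixed.
High is strictly dominated by Low, so the kicker never plays it.
On the remaining 2×2 (Low, Mid vs Left, Right):
Let the kicker play Low with probability p. Expected payoff against Left: 6p + (-3)(1−p) = 9p − 3; against Right: 4p + 5(1−p) = −p + 5.
Setting these equal: 9p − 3 = −p + 5 ⇒ 10p = 8 ⇒ p = 4/5, and the value is (9)·(4/5) − 3 = 21/5.
For the keeper: with q = P(Left), equating Low's and Mid's payoffs gives 2q + 4 = −8q + 5 ⇒ q = 1/10.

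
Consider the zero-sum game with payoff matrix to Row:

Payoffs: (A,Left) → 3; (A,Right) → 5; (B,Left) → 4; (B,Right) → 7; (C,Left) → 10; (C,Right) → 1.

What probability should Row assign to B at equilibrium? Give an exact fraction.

3/4

Row minima: A → 3, B → 4, C → 1; maximin = 4.
Column maxima: Left → 10, Right → 7; minimax = 7.
4 ≠ 7, so there is no saddle point; optimal play is mixed.
A is strictly dominated by B, so Row never plays it.
On the remaining 2×2 (B, C vs Left, Right):
Let Row play B with probability p. Expected payoff against Left: 4p + 10(1−p) = −6p + 10; against Right: 7p + 1(1−p) = 6p + 1.
Setting these equal: −6p + 10 = 6p + 1 ⇒ −12p = -9 ⇒ p = 3/4, and the value is (-6)·(3/4) + 10 = 11/2.
For Column: with q = P(Left), equating B's and C's payoffs gives −3q + 7 = 9q + 1 ⇒ q = 1/2.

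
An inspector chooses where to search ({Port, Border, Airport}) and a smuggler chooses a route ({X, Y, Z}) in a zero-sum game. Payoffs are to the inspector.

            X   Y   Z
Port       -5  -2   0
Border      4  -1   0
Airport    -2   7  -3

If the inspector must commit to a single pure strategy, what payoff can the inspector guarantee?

Row minima: Port → -5, Border → -1, Airport → -3.
The best of these is -1.

-1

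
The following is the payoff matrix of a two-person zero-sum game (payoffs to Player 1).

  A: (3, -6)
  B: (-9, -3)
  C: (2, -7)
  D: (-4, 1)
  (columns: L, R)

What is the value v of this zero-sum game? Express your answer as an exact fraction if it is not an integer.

Row minima: A → -6, B → -9, C → -7, D → -4; maximin = -4.
Column maxima: L → 3, R → 1; minimax = 1.
-4 ≠ 1, so there is no saddle point; optimal play is mixed.
B is strictly dominated by D, so Player 1 never plays it.
C is strictly dominated by A, so Player 1 never plays it.
On the remaining 2×2 (A, D vs L, R):
Let Player 1 play A with probability p. Expected payoff against L: 3p + (-4)(1−p) = 7p − 4; against R: (-6)p + 1(1−p) = −7p + 1.
Setting these equal: 7p − 4 = −7p + 1 ⇒ 14p = 5 ⇒ p = 5/14, and the value is (7)·(5/14) − 4 = -3/2.
For Player 2: with q = P(L), equating A's and D's payoffs gives 9q − 6 = −5q + 1 ⇒ q = 1/2.

-3/2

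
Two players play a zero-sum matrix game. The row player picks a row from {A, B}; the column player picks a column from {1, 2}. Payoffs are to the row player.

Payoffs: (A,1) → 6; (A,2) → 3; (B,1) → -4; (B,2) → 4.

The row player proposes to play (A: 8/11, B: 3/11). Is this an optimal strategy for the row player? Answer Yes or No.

Against 1 this mix gives (8/11)·6 + (3/11)·(-4) = 36/11.
Against 2 this mix gives (8/11)·3 + (3/11)·4 = 36/11.
All of the column player's active replies (1, 2) yield 36/11, and no column does worse for the row player. The mix makes the column player indifferent and guarantees 36/11, so it is optimal.

Yes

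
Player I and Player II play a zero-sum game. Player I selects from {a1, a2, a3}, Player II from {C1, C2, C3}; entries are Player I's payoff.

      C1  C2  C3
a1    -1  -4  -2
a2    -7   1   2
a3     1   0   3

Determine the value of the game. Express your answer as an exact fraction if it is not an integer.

1/9

Row minima: a1 → -4, a2 → -7, a3 → 0; maximin = 0.
Column maxima: C1 → 1, C2 → 1, C3 → 3; minimax = 1.
0 ≠ 1, so there is no saddle point; optimal play is mixed.
a1 is strictly dominated by a3, so Player I never plays it.
With a1 eliminated, C3 is strictly dominated by C1 (it gives Player I strictly more in every remaining row), so Player II never plays it.
On the remaining 2×2 (a2, a3 vs C1, C2):
Let Player I play a2 with probability p. Expected payoff against C1: (-7)p + 1(1−p) = −8p + 1; against C2: 1p + 0(1−p) = p.
Setting these equal: −8p + 1 = p ⇒ −9p = -1 ⇒ p = 1/9, and the value is (-8)·(1/9) + 1 = 1/9.
For Player II: with q = P(C1), equating a2's and a3's payoffs gives −8q + 1 = q ⇒ q = 1/9.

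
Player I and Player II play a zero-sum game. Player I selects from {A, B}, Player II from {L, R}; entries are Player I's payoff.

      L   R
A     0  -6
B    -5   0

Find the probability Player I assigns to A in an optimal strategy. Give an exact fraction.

Row minima: A → -6, B → -5; maximin = -5.
Column maxima: L → 0, R → 0; minimax = 0.
-5 ≠ 0, so there is no saddle point; optimal play is mixed.
Let Player I play A with probability p. Expected payoff against L: 0p + (-5)(1−p) = 5p − 5; against R: (-6)p + 0(1−p) = −6p.
Setting these equal: 5p − 5 = −6p ⇒ 11p = 5 ⇒ p = 5/11, and the value is (5)·(5/11) − 5 = -30/11.
For Player II: with q = P(L), equating A's and B's payoffs gives 6q − 6 = −5q ⇒ q = 6/11.

5/11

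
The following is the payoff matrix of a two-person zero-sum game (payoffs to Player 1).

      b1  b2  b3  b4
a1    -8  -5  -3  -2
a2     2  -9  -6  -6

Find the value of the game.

Row minima: a1 → -8, a2 → -9; maximin = -8.
Column maxima: b1 → 2, b2 → -5, b3 → -3, b4 → -2; minimax = -5.
-8 ≠ -5, so there is no saddle point; optimal play is mixed.
b3 is strictly dominated by b2 (it gives Player 1 strictly more in every row), so Player 2 never plays it.
b4 is strictly dominated by b2 (it gives Player 1 strictly more in every row), so Player 2 never plays it.
On the remaining 2×2 (a1, a2 vs b1, b2):
Let Player 1 play a1 with probability p. Expected payoff against b1: (-8)p + 2(1−p) = −10p + 2; against b2: (-5)p + (-9)(1−p) = 4p − 9.
Setting these equal: −10p + 2 = 4p − 9 ⇒ −14p = -11 ⇒ p = 11/14, and the value is (-10)·(11/14) + 2 = -41/7.
For Player 2: with q = P(b1), equating a1's and a2's payoffs gives −3q − 5 = 11q − 9 ⇒ q = 2/7.

-41/7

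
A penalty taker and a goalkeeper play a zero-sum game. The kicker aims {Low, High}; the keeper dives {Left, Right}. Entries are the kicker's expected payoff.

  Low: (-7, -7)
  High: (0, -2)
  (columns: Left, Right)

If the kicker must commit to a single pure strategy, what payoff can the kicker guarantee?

-2

Row minima: Low → -7, High → -2.
The best of these is -2.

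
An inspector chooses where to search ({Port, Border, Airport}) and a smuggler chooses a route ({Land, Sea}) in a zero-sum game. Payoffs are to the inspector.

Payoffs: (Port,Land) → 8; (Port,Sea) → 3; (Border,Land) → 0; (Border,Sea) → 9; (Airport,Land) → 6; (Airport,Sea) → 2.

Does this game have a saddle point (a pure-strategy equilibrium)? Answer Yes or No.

Row minima: Port → 3, Border → 0, Airport → 2; maximin = 3.
Column maxima: Land → 8, Sea → 9; minimax = 8.
3 ≠ 8, so no pure-strategy equilibrium exists.

No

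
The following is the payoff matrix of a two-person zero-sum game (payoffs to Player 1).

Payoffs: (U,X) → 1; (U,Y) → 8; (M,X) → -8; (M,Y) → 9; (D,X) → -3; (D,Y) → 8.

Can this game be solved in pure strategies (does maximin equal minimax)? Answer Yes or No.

Row minima: U → 1, M → -8, D → -3; maximin = 1.
Column maxima: X → 1, Y → 9; minimax = 1.
maximin = minimax = 1, so a saddle point exists.

Yes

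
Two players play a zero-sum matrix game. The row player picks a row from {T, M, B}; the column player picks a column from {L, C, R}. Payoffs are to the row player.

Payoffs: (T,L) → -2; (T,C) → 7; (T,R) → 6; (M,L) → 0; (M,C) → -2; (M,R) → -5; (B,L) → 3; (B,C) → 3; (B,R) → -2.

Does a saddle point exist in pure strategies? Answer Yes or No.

No

Row minima: T → -2, M → -5, B → -2; maximin = -2.
Column maxima: L → 3, C → 7, R → 6; minimax = 3.
-2 ≠ 3, so no pure-strategy equilibrium exists.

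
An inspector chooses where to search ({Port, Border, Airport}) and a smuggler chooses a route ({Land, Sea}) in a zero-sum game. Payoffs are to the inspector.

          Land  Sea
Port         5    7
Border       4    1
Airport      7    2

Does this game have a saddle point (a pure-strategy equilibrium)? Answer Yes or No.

Row minima: Port → 5, Border → 1, Airport → 2; maximin = 5.
Column maxima: Land → 7, Sea → 7; minimax = 7.
5 ≠ 7, so no pure-strategy equilibrium exists.

No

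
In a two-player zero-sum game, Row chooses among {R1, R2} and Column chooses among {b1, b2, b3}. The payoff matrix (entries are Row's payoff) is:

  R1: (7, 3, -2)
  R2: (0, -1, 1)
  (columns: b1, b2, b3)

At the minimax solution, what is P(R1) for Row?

Row minima: R1 → -2, R2 → -1; maximin = -1.
Column maxima: b1 → 7, b2 → 3, b3 → 1; minimax = 1.
-1 ≠ 1, so there is no saddle point; optimal play is mixed.
b1 is strictly dominated by b2 (it gives Row strictly more in every row), so Column never plays it.
On the remaining 2×2 (R1, R2 vs b2, b3):
Let Row play R1 with probability p. Expected payoff against b2: 3p + (-1)(1−p) = 4p − 1; against b3: (-2)p + 1(1−p) = −3p + 1.
Setting these equal: 4p − 1 = −3p + 1 ⇒ 7p = 2 ⇒ p = 2/7, and the value is (4)·(2/7) − 1 = 1/7.
For Column: with q = P(b2), equating R1's and R2's payoffs gives 5q − 2 = −2q + 1 ⇒ q = 3/7.

2/7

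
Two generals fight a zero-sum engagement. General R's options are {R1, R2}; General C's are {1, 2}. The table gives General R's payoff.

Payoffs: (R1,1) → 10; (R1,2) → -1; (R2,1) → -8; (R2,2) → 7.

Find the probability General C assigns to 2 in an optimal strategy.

9/13

Row minima: R1 → -1, R2 → -8; maximin = -1.
Column maxima: 1 → 10, 2 → 7; minimax = 7.
-1 ≠ 7, so there is no saddle point; optimal play is mixed.
Let General R play R1 with probability p. Expected payoff against 1: 10p + (-8)(1−p) = 18p − 8; against 2: (-1)p + 7(1−p) = −8p + 7.
Setting these equal: 18p − 8 = −8p + 7 ⇒ 26p = 15 ⇒ p = 15/26, and the value is (18)·(15/26) − 8 = 31/13.
For General C: with q = P(1), equating R1's and R2's payoffs gives 11q − 1 = −15q + 7 ⇒ q = 4/13.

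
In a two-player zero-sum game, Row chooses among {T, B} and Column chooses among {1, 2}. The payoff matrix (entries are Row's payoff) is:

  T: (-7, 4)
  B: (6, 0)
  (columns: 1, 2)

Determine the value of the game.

24/17

Row minima: T → -7, B → 0; maximin = 0.
Column maxima: 1 → 6, 2 → 4; minimax = 4.
0 ≠ 4, so there is no saddle point; optimal play is mixed.
Let Row play T with probability p. Expected payoff against 1: (-7)p + 6(1−p) = −13p + 6; against 2: 4p + 0(1−p) = 4p.
Setting these equal: −13p + 6 = 4p ⇒ −17p = -6 ⇒ p = 6/17, and the value is (-13)·(6/17) + 6 = 24/17.
For Column: with q = P(1), equating T's and B's payoffs gives −11q + 4 = 6q ⇒ q = 4/17.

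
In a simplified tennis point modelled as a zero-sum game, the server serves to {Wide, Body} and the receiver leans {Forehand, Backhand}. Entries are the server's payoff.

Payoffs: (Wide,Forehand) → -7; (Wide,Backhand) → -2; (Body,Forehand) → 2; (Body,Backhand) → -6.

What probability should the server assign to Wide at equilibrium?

Row minima: Wide → -7, Body → -6; maximin = -6.
Column maxima: Forehand → 2, Backhand → -2; minimax = -2.
-6 ≠ -2, so there is no saddle point; optimal play is mixed.
Let the server play Wide with probability p. Expected payoff against Forehand: (-7)p + 2(1−p) = −9p + 2; against Backhand: (-2)p + (-6)(1−p) = 4p − 6.
Setting these equal: −9p + 2 = 4p − 6 ⇒ −13p = -8 ⇒ p = 8/13, and the value is (-9)·(8/13) + 2 = -46/13.
For the receiver: with q = P(Forehand), equating Wide's and Body's payoffs gives −5q − 2 = 8q − 6 ⇒ q = 4/13.

8/13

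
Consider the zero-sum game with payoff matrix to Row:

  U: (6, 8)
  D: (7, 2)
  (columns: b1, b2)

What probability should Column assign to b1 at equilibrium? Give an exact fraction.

Row minima: U → 6, D → 2; maximin = 6.
Column maxima: b1 → 7, b2 → 8; minimax = 7.
6 ≠ 7, so there is no saddle point; optimal play is mixed.
Let Row play U with probability p. Expected payoff against b1: 6p + 7(1−p) = −p + 7; against b2: 8p + 2(1−p) = 6p + 2.
Setting these equal: −p + 7 = 6p + 2 ⇒ −7p = -5 ⇒ p = 5/7, and the value is (-1)·(5/7) + 7 = 44/7.
For Column: with q = P(b1), equating U's and D's payoffs gives −2q + 8 = 5q + 2 ⇒ q = 6/7.

6/7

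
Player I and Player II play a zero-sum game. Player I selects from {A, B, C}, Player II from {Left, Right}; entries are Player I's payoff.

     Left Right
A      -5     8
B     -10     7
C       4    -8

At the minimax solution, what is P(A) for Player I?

12/25

Row minima: A → -5, B → -10, C → -8; maximin = -5.
Column maxima: Left → 4, Right → 8; minimax = 4.
-5 ≠ 4, so there is no saddle point; optimal play is mixed.
B is strictly dominated by A, so Player I never plays it.
On the remaining 2×2 (A, C vs Left, Right):
Let Player I play A with probability p. Expected payoff against Left: (-5)p + 4(1−p) = −9p + 4; against Right: 8p + (-8)(1−p) = 16p − 8.
Setting these equal: −9p + 4 = 16p − 8 ⇒ −25p = -12 ⇒ p = 12/25, and the value is (-9)·(12/25) + 4 = -8/25.
For Player II: with q = P(Left), equating A's and C's payoffs gives −13q + 8 = 12q − 8 ⇒ q = 16/25.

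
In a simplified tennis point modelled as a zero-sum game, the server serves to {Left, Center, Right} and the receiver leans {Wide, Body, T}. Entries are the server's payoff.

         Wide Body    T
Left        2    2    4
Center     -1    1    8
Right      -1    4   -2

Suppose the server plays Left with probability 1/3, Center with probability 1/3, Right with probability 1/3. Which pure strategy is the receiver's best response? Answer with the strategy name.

If the receiver plays Wide, the server's expected payoff is (1/3)·2 + (1/3)·(-1) + (1/3)·(-1) = 0.
If the receiver plays Body, the server's expected payoff is (1/3)·2 + (1/3)·1 + (1/3)·4 = 7/3.
If the receiver plays T, the server's expected payoff is (1/3)·4 + (1/3)·8 + (1/3)·(-2) = 10/3.
The receiver minimizes the server's payoff; the smallest is 0, so the best response is Wide.

Wide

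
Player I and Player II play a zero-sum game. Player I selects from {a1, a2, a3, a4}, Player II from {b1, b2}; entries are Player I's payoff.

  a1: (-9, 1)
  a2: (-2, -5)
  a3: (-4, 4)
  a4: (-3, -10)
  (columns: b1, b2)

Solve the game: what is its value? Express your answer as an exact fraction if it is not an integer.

Row minima: a1 → -9, a2 → -5, a3 → -4, a4 → -10; maximin = -4.
Column maxima: b1 → -2, b2 → 4; minimax = -2.
-4 ≠ -2, so there is no saddle point; optimal play is mixed.
a1 is strictly dominated by a3, so Player I never plays it.
a4 is strictly dominated by a2, so Player I never plays it.
On the remaining 2×2 (a2, a3 vs b1, b2):
Let Player I play a2 with probability p. Expected payoff against b1: (-2)p + (-4)(1−p) = 2p − 4; against b2: (-5)p + 4(1−p) = −9p + 4.
Setting these equal: 2p − 4 = −9p + 4 ⇒ 11p = 8 ⇒ p = 8/11, and the value is (2)·(8/11) − 4 = -28/11.
For Player II: with q = P(b1), equating a2's and a3's payoffs gives 3q − 5 = −8q + 4 ⇒ q = 9/11.

-28/11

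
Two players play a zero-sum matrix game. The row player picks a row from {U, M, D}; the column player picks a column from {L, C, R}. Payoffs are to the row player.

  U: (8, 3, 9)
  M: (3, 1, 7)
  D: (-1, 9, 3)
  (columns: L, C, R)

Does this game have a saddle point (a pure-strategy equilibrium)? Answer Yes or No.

No

Row minima: U → 3, M → 1, D → -1; maximin = 3.
Column maxima: L → 8, C → 9, R → 9; minimax = 8.
3 ≠ 8, so no pure-strategy equilibrium exists.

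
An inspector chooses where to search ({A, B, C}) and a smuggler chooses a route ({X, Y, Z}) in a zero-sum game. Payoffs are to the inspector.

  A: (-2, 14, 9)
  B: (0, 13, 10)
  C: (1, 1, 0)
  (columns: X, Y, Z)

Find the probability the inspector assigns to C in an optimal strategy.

10/11

Row minima: A → -2, B → 0, C → 0; maximin = 0.
Column maxima: X → 1, Y → 14, Z → 10; minimax = 1.
0 ≠ 1, so there is no saddle point; optimal play is mixed.
Y is strictly dominated by Z (it gives the inspector strictly more in every row), so the smuggler never plays it.
With Y eliminated, A is strictly dominated by B (B gives the inspector strictly more in every remaining column), so the inspector never plays it.
On the remaining 2×2 (B, C vs X, Z):
Let the inspector play B with probability p. Expected payoff against X: 0p + 1(1−p) = −p + 1; against Z: 10p + 0(1−p) = 10p.
Setting these equal: −p + 1 = 10p ⇒ −11p = -1 ⇒ p = 1/11, and the value is (-1)·(1/11) + 1 = 10/11.
For the smuggler: with q = P(X), equating B's and C's payoffs gives −10q + 10 = q ⇒ q = 10/11.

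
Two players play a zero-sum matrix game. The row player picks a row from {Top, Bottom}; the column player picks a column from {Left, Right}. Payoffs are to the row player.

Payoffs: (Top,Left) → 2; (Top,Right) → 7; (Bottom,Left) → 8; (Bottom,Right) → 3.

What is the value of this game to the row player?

5

Row minima: Top → 2, Bottom → 3; maximin = 3.
Column maxima: Left → 8, Right → 7; minimax = 7.
3 ≠ 7, so there is no saddle point; optimal play is mixed.
Let the row player play Top with probability p. Expected payoff against Left: 2p + 8(1−p) = −6p + 8; against Right: 7p + 3(1−p) = 4p + 3.
Setting these equal: −6p + 8 = 4p + 3 ⇒ −10p = -5 ⇒ p = 1/2, and the value is (-6)·(1/2) + 8 = 5.
For the column player: with q = P(Left), equating Top's and Bottom's payoffs gives −5q + 7 = 5q + 3 ⇒ q = 2/5.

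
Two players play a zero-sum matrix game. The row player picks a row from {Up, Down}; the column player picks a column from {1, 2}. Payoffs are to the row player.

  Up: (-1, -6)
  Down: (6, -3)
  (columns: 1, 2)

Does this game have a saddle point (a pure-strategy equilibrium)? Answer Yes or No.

Row minima: Up → -6, Down → -3; maximin = -3.
Column maxima: 1 → 6, 2 → -3; minimax = -3.
maximin = minimax = -3, so a saddle point exists.

Yes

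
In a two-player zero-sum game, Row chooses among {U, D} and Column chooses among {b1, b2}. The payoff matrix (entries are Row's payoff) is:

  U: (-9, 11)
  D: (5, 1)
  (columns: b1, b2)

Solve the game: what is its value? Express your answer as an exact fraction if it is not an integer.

8/3

Row minima: U → -9, D → 1; maximin = 1.
Column maxima: b1 → 5, b2 → 11; minimax = 5.
1 ≠ 5, so there is no saddle point; optimal play is mixed.
Let Row play U with probability p. Expected payoff against b1: (-9)p + 5(1−p) = −14p + 5; against b2: 11p + 1(1−p) = 10p + 1.
Setting these equal: −14p + 5 = 10p + 1 ⇒ −24p = -4 ⇒ p = 1/6, and the value is (-14)·(1/6) + 5 = 8/3.
For Column: with q = P(b1), equating U's and D's payoffs gives −20q + 11 = 4q + 1 ⇒ q = 5/12.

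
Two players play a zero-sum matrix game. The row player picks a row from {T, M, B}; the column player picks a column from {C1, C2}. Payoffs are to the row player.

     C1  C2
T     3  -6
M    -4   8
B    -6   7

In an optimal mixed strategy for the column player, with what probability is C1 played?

Row minima: T → -6, M → -4, B → -6; maximin = -4.
Column maxima: C1 → 3, C2 → 8; minimax = 3.
-4 ≠ 3, so there is no saddle point; optimal play is mixed.
B is strictly dominated by M, so the row player never plays it.
On the remaining 2×2 (T, M vs C1, C2):
Let the row player play T with probability p. Expected payoff against C1: 3p + (-4)(1−p) = 7p − 4; against C2: (-6)p + 8(1−p) = −14p + 8.
Setting these equal: 7p − 4 = −14p + 8 ⇒ 21p = 12 ⇒ p = 4/7, and the value is (7)·(4/7) − 4 = 0.
For the column player: with q = P(C1), equating T's and M's payoffs gives 9q − 6 = −12q + 8 ⇒ q = 2/3.

2/3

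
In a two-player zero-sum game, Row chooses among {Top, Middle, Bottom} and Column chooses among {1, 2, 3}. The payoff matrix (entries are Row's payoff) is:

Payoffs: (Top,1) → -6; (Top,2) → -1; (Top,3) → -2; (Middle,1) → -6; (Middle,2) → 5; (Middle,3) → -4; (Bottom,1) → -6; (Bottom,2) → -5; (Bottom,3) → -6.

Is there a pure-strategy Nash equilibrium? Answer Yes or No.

Yes

Row minima: Top → -6, Middle → -6, Bottom → -6; maximin = -6.
Column maxima: 1 → -6, 2 → 5, 3 → -2; minimax = -6.
maximin = minimax = -6, so a saddle point exists.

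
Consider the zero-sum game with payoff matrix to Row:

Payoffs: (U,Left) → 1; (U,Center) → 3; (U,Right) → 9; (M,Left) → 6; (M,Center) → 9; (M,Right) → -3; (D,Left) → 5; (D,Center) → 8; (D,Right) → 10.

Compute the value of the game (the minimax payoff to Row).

75/14

Row minima: U → 1, M → -3, D → 5; maximin = 5.
Column maxima: Left → 6, Center → 9, Right → 10; minimax = 6.
5 ≠ 6, so there is no saddle point; optimal play is mixed.
U is strictly dominated by D, so Row never plays it.
Center is strictly dominated by Left (it gives Row strictly more in every row), so Column never plays it.
On the remaining 2×2 (M, D vs Left, Right):
Let Row play M with probability p. Expected payoff against Left: 6p + 5(1−p) = p + 5; against Right: (-3)p + 10(1−p) = −13p + 10.
Setting these equal: p + 5 = −13p + 10 ⇒ 14p = 5 ⇒ p = 5/14, and the value is (1)·(5/14) + 5 = 75/14.
For Column: with q = P(Left), equating M's and D's payoffs gives 9q − 3 = −5q + 10 ⇒ q = 13/14.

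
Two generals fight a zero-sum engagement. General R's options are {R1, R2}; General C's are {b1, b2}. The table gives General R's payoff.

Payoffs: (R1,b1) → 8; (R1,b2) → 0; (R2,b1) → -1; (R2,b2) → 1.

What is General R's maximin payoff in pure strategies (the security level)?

0

Row minima: R1 → 0, R2 → -1.
The best of these is 0.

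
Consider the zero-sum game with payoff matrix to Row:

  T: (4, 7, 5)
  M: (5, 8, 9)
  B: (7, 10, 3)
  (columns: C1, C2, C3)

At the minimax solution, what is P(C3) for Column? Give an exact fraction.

Row minima: T → 4, M → 5, B → 3; maximin = 5.
Column maxima: C1 → 7, C2 → 10, C3 → 9; minimax = 7.
5 ≠ 7, so there is no saddle point; optimal play is mixed.
T is strictly dominated by M, so Row never plays it.
C2 is strictly dominated by C1 (it gives Row strictly more in every row), so Column never plays it.
On the remaining 2×2 (M, B vs C1, C3):
Let Row play M with probability p. Expected payoff against C1: 5p + 7(1−p) = −2p + 7; against C3: 9p + 3(1−p) = 6p + 3.
Setting these equal: −2p + 7 = 6p + 3 ⇒ −8p = -4 ⇒ p = 1/2, and the value is (-2)·(1/2) + 7 = 6.
For Column: with q = P(C1), equating M's and B's payoffs gives −4q + 9 = 4q + 3 ⇒ q = 3/4.

1/4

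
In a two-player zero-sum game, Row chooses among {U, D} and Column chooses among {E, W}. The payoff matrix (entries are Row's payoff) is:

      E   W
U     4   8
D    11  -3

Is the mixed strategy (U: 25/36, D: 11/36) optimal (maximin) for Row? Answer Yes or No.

Against E this mix gives (25/36)·4 + (11/36)·11 = 221/36.
Against W this mix gives (25/36)·8 + (11/36)·(-3) = 167/36.
Column will play W, holding Row to 167/36. Shifting weight toward the row that does better against W would raise this floor (the equalizing mix achieves 50/9 against both W and E), so the proposed strategy is not optimal.

No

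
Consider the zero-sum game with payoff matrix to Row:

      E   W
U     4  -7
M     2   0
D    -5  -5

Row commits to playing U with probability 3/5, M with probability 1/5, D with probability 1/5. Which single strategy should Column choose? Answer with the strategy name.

W

If Column plays E, Row's expected payoff is (3/5)·4 + (1/5)·2 + (1/5)·(-5) = 9/5.
If Column plays W, Row's expected payoff is (3/5)·(-7) + (1/5)·0 + (1/5)·(-5) = -26/5.
Column minimizes Row's payoff; the smallest is -26/5, so the best response is W.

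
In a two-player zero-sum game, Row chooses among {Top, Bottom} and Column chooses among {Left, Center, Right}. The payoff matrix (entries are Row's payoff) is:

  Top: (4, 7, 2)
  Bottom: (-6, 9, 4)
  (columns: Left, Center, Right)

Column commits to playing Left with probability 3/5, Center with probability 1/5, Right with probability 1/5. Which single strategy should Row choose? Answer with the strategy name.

Expected payoff of Top: (3/5)·4 + (1/5)·7 + (1/5)·2 = 21/5.
Expected payoff of Bottom: (3/5)·(-6) + (1/5)·9 + (1/5)·4 = -1.
The largest is 21/5, so Row's best response is Top.

Top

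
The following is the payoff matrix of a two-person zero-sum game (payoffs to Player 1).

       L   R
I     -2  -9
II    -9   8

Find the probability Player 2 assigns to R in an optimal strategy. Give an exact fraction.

Row minima: I → -9, II → -9; maximin = -9.
Column maxima: L → -2, R → 8; minimax = -2.
-9 ≠ -2, so there is no saddle point; optimal play is mixed.
Let Player 1 play I with probability p. Expected payoff against L: (-2)p + (-9)(1−p) = 7p − 9; against R: (-9)p + 8(1−p) = −17p + 8.
Setting these equal: 7p − 9 = −17p + 8 ⇒ 24p = 17 ⇒ p = 17/24, and the value is (7)·(17/24) − 9 = -97/24.
For Player 2: with q = P(L), equating I's and II's payoffs gives 7q − 9 = −17q + 8 ⇒ q = 17/24.

7/24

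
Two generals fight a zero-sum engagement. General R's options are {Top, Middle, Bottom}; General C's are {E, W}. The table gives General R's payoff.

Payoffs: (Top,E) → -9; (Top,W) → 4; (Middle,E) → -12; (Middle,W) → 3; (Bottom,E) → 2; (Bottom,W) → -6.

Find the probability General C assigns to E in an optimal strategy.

10/21

Row minima: Top → -9, Middle → -12, Bottom → -6; maximin = -6.
Column maxima: E → 2, W → 4; minimax = 2.
-6 ≠ 2, so there is no saddle point; optimal play is mixed.
Middle is strictly dominated by Top, so General R never plays it.
On the remaining 2×2 (Top, Bottom vs E, W):
Let General R play Top with probability p. Expected payoff against E: (-9)p + 2(1−p) = −11p + 2; against W: 4p + (-6)(1−p) = 10p − 6.
Setting these equal: −11p + 2 = 10p − 6 ⇒ −21p = -8 ⇒ p = 8/21, and the value is (-11)·(8/21) + 2 = -46/21.
For General C: with q = P(E), equating Top's and Bottom's payoffs gives −13q + 4 = 8q − 6 ⇒ q = 10/21.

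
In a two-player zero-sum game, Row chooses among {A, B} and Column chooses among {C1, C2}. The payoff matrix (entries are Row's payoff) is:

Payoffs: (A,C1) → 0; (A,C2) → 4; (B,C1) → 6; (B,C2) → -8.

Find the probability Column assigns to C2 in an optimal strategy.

1/3

Row minima: A → 0, B → -8; maximin = 0.
Column maxima: C1 → 6, C2 → 4; minimax = 4.
0 ≠ 4, so there is no saddle point; optimal play is mixed.
Let Row play A with probability p. Expected payoff against C1: 0p + 6(1−p) = −6p + 6; against C2: 4p + (-8)(1−p) = 12p − 8.
Setting these equal: −6p + 6 = 12p − 8 ⇒ −18p = -14 ⇒ p = 7/9, and the value is (-6)·(7/9) + 6 = 4/3.
For Column: with q = P(C1), equating A's and B's payoffs gives −4q + 4 = 14q − 8 ⇒ q = 2/3.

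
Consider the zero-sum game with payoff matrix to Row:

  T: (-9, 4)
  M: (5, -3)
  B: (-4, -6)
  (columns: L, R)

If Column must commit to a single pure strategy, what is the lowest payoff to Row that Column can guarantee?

Column maxima: L → 5, R → 4.
The smallest of these is 4.

4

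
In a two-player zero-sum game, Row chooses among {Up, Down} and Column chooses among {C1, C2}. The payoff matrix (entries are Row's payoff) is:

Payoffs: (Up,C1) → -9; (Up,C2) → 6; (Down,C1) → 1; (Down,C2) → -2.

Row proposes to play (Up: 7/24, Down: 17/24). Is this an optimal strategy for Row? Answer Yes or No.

Against C1 this mix gives (7/24)·(-9) + (17/24)·1 = -23/12.
Against C2 this mix gives (7/24)·6 + (17/24)·(-2) = 1/3.
Column will play C1, holding Row to -23/12. Shifting weight toward the row that does better against C1 would raise this floor (the equalizing mix achieves -2/3 against both C1 and C2), so the proposed strategy is not optimal.

No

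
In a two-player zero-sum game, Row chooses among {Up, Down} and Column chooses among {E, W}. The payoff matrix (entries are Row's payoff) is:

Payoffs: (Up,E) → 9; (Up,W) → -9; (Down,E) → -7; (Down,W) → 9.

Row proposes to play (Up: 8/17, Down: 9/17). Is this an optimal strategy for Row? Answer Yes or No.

Against E this mix gives (8/17)·9 + (9/17)·(-7) = 9/17.
Against W this mix gives (8/17)·(-9) + (9/17)·9 = 9/17.
All of Column's active replies (E, W) yield 9/17, and no column does worse for Row. The mix makes Column indifferent and guarantees 9/17, so it is optimal.

Yes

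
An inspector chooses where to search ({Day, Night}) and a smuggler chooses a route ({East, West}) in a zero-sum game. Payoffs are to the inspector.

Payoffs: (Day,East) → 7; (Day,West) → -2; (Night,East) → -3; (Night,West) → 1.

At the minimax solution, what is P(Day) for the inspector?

4/13

Row minima: Day → -2, Night → -3; maximin = -2.
Column maxima: East → 7, West → 1; minimax = 1.
-2 ≠ 1, so there is no saddle point; optimal play is mixed.
Let the inspector play Day with probability p. Expected payoff against East: 7p + (-3)(1−p) = 10p − 3; against West: (-2)p + 1(1−p) = −3p + 1.
Setting these equal: 10p − 3 = −3p + 1 ⇒ 13p = 4 ⇒ p = 4/13, and the value is (10)·(4/13) − 3 = 1/13.
For the smuggler: with q = P(East), equating Day's and Night's payoffs gives 9q − 2 = −4q + 1 ⇒ q = 3/13.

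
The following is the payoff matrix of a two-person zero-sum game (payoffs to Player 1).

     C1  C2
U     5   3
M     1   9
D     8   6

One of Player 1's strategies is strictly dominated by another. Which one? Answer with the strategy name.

U

D gives a strictly higher payoff than U against every column: 8 > 5, 6 > 3.
So U is strictly dominated and Player 1 never plays it.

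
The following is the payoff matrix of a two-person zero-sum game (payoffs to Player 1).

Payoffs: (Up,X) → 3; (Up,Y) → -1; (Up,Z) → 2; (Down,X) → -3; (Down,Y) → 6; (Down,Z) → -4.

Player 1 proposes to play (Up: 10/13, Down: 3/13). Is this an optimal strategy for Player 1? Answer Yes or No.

Against X this mix gives (10/13)·3 + (3/13)·(-3) = 21/13.
Against Y this mix gives (10/13)·(-1) + (3/13)·6 = 8/13.
Against Z this mix gives (10/13)·2 + (3/13)·(-4) = 8/13.
All of Player 2's active replies (Y, Z) yield 8/13, and no column does worse for Player 1. The mix makes Player 2 indifferent and guarantees 8/13, so it is optimal.

Yes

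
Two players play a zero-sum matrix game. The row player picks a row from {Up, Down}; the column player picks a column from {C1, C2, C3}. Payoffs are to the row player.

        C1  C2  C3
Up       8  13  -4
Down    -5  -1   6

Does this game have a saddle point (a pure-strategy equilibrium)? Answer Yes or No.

Row minima: Up → -4, Down → -5; maximin = -4.
Column maxima: C1 → 8, C2 → 13, C3 → 6; minimax = 6.
-4 ≠ 6, so no pure-strategy equilibrium exists.

No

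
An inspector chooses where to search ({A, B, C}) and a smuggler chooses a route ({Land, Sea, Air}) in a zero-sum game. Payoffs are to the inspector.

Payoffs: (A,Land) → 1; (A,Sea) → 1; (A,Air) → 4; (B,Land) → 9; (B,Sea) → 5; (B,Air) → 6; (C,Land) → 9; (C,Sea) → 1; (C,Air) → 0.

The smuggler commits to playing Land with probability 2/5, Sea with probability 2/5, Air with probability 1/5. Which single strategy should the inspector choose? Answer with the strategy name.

Expected payoff of A: (2/5)·1 + (2/5)·1 + (1/5)·4 = 8/5.
Expected payoff of B: (2/5)·9 + (2/5)·5 + (1/5)·6 = 34/5.
Expected payoff of C: (2/5)·9 + (2/5)·1 + (1/5)·0 = 4.
The largest is 34/5, so the inspector's best response is B.

B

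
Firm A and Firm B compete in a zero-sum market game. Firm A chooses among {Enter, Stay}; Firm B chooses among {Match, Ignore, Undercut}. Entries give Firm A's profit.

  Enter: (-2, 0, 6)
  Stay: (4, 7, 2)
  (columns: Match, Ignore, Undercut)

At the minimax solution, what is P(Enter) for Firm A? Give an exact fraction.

1/5

Row minima: Enter → -2, Stay → 2; maximin = 2.
Column maxima: Match → 4, Ignore → 7, Undercut → 6; minimax = 4.
2 ≠ 4, so there is no saddle point; optimal play is mixed.
Ignore is strictly dominated by Match (it gives Firm A strictly more in every row), so Firm B never plays it.
On the remaining 2×2 (Enter, Stay vs Match, Undercut):
Let Firm A play Enter with probability p. Expected payoff against Match: (-2)p + 4(1−p) = −6p + 4; against Undercut: 6p + 2(1−p) = 4p + 2.
Setting these equal: −6p + 4 = 4p + 2 ⇒ −10p = -2 ⇒ p = 1/5, and the value is (-6)·(1/5) + 4 = 14/5.
For Firm B: with q = P(Match), equating Enter's and Stay's payoffs gives −8q + 6 = 2q + 2 ⇒ q = 2/5.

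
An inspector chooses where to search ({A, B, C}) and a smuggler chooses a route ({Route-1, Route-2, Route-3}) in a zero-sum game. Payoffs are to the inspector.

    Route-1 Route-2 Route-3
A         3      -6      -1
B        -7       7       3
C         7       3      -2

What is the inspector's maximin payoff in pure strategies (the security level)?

-2

Row minima: A → -6, B → -7, C → -2.
The best of these is -2.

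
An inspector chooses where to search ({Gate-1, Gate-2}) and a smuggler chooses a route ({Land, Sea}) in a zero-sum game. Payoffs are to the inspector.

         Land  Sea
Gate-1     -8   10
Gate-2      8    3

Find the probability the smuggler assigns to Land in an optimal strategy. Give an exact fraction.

7/23

Row minima: Gate-1 → -8, Gate-2 → 3; maximin = 3.
Column maxima: Land → 8, Sea → 10; minimax = 8.
3 ≠ 8, so there is no saddle point; optimal play is mixed.
Let the inspector play Gate-1 with probability p. Expected payoff against Land: (-8)p + 8(1−p) = −16p + 8; against Sea: 10p + 3(1−p) = 7p + 3.
Setting these equal: −16p + 8 = 7p + 3 ⇒ −23p = -5 ⇒ p = 5/23, and the value is (-16)·(5/23) + 8 = 104/23.
For the smuggler: with q = P(Land), equating Gate-1's and Gate-2's payoffs gives −18q + 10 = 5q + 3 ⇒ q = 7/23.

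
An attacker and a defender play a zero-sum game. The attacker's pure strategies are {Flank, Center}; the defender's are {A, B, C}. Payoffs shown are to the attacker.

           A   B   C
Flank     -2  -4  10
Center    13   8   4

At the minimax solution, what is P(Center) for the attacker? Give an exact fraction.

Row minima: Flank → -4, Center → 4; maximin = 4.
Column maxima: A → 13, B → 8, C → 10; minimax = 8.
4 ≠ 8, so there is no saddle point; optimal play is mixed.
A is strictly dominated by B (it gives the attacker strictly more in every row), so the defender never plays it.
On the remaining 2×2 (Flank, Center vs B, C):
Let the attacker play Flank with probability p. Expected payoff against B: (-4)p + 8(1−p) = −12p + 8; against C: 10p + 4(1−p) = 6p + 4.
Setting these equal: −12p + 8 = 6p + 4 ⇒ −18p = -4 ⇒ p = 2/9, and the value is (-12)·(2/9) + 8 = 16/3.
For the defender: with q = P(B), equating Flank's and Center's payoffs gives −14q + 10 = 4q + 4 ⇒ q = 1/3.

7/9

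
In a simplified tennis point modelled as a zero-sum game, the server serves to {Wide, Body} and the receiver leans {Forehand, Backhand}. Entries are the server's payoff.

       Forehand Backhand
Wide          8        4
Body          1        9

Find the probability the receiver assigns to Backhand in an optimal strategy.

Row minima: Wide → 4, Body → 1; maximin = 4.
Column maxima: Forehand → 8, Backhand → 9; minimax = 8.
4 ≠ 8, so there is no saddle point; optimal play is mixed.
Let the server play Wide with probability p. Expected payoff against Forehand: 8p + 1(1−p) = 7p + 1; against Backhand: 4p + 9(1−p) = −5p + 9.
Setting these equal: 7p + 1 = −5p + 9 ⇒ 12p = 8 ⇒ p = 2/3, and the value is (7)·(2/3) + 1 = 17/3.
For the receiver: with q = P(Forehand), equating Wide's and Body's payoffs gives 4q + 4 = −8q + 9 ⇒ q = 5/12.

7/12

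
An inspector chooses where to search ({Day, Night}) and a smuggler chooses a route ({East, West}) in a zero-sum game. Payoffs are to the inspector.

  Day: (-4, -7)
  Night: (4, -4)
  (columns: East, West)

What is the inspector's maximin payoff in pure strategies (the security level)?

Row minima: Day → -7, Night → -4.
The best of these is -4.

-4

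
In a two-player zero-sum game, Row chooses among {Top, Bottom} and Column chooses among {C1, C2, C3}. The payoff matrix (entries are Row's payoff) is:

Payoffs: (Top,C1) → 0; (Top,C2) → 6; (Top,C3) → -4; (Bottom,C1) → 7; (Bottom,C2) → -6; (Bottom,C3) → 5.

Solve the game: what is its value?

Row minima: Top → -4, Bottom → -6; maximin = -4.
Column maxima: C1 → 7, C2 → 6, C3 → 5; minimax = 5.
-4 ≠ 5, so there is no saddle point; optimal play is mixed.
C1 is strictly dominated by C3 (it gives Row strictly more in every row), so Column never plays it.
On the remaining 2×2 (Top, Bottom vs C2, C3):
Let Row play Top with probability p. Expected payoff against C2: 6p + (-6)(1−p) = 12p − 6; against C3: (-4)p + 5(1−p) = −9p + 5.
Setting these equal: 12p − 6 = −9p + 5 ⇒ 21p = 11 ⇒ p = 11/21, and the value is (12)·(11/21) − 6 = 2/7.
For Column: with q = P(C2), equating Top's and Bottom's payoffs gives 10q − 4 = −11q + 5 ⇒ q = 3/7.

2/7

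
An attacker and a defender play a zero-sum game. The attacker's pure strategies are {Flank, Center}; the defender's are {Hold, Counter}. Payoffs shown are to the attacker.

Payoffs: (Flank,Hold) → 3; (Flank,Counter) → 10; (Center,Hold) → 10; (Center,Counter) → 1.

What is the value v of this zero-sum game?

Row minima: Flank → 3, Center → 1; maximin = 3.
Column maxima: Hold → 10, Counter → 10; minimax = 10.
3 ≠ 10, so there is no saddle point; optimal play is mixed.
Let the attacker play Flank with probability p. Expected payoff against Hold: 3p + 10(1−p) = −7p + 10; against Counter: 10p + 1(1−p) = 9p + 1.
Setting these equal: −7p + 10 = 9p + 1 ⇒ −16p = -9 ⇒ p = 9/16, and the value is (-7)·(9/16) + 10 = 97/16.
For the defender: with q = P(Hold), equating Flank's and Center's payoffs gives −7q + 10 = 9q + 1 ⇒ q = 9/16.

97/16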